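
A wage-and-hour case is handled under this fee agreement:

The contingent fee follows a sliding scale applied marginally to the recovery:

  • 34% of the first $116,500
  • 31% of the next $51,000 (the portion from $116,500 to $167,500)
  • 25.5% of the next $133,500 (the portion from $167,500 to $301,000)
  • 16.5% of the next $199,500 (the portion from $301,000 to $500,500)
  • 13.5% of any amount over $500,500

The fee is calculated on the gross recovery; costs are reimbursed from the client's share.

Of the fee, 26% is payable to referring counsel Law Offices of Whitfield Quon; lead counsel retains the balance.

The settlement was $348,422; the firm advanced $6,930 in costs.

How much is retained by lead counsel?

Fee base is the gross recovery, $348,422; costs are reimbursed separately.
First $116,500 at 34% = $39,610.00
Next $51,000 at 31% = $15,810.00
Next $133,500 at 25.5% = $34,042.50
Remaining $47,422 at 16.5% = $7,824.63
Fee: $39,610.00 + $15,810.00 + $34,042.50 + $7,824.63 = $97,287.13
Referral share: 26% of $97,287.13 = $25,294.65; lead counsel retains $97,287.13 − $25,294.65 = $71,992.48.

$71,992.48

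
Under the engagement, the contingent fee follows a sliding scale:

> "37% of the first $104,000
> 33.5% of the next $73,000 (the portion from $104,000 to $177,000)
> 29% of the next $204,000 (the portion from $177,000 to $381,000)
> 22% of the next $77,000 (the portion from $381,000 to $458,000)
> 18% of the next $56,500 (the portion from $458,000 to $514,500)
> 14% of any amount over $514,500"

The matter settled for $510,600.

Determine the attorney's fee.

$148,503.00

First $104,000 at 37% = $38,480.00
Next $73,000 at 33.5% = $24,455.00
Next $204,000 at 29% = $59,160.00
Next $77,000 at 22% = $16,940.00
Remaining $52,600 at 18% = $9,468.00
Fee: $38,480.00 + $24,455.00 + $59,160.00 + $16,940.00 + $9,468.00 = $148,503.00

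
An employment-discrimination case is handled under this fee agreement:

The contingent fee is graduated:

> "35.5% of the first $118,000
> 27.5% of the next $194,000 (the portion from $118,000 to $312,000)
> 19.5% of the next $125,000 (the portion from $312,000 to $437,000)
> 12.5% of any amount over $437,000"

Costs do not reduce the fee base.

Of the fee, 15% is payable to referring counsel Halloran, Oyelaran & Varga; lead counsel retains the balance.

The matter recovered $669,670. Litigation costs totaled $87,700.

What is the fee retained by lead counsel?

$126,393.94

Fee base is the gross recovery, $669,670; costs are reimbursed separately.
First $118,000 at 35.5% = $41,890.00
Next $194,000 at 27.5% = $53,350.00
Next $125,000 at 19.5% = $24,375.00
Remaining $232,670 at 12.5% = $29,083.75
Fee: $41,890.00 + $53,350.00 + $24,375.00 + $29,083.75 = $148,698.75
Referral share: 15% of $148,698.75 = $22,304.81; lead counsel retains $148,698.75 − $22,304.81 = $126,393.94.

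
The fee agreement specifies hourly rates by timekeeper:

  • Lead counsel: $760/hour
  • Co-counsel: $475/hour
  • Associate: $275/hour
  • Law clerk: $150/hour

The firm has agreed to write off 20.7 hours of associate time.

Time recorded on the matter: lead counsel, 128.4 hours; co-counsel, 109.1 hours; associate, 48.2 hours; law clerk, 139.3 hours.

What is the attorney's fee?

Lead counsel: 128.4 × $760 = $97,584.00
Co-counsel: 109.1 × $475 = $51,822.50
Associate: 48.2 × $275 = $13,255.00
Law clerk: 139.3 × $150 = $20,895.00
Subtotal: $183,556.50
Write-off: 20.7 × $275 = $5,692.50
Total: $183,556.50 − $5,692.50 = $177,864.00

$177,864.00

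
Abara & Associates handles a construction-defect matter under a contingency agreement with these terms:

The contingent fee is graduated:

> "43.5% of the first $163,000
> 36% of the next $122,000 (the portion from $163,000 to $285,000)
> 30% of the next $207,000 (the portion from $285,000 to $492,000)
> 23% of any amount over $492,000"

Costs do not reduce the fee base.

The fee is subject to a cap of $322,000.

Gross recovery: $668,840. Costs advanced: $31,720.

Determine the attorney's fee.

Fee base is the gross recovery, $668,840; costs are reimbursed separately.
First $163,000 at 43.5% = $70,905.00
Next $122,000 at 36% = $43,920.00
Next $207,000 at 30% = $62,100.00
Remaining $176,840 at 23% = $40,673.20
Fee: $70,905.00 + $43,920.00 + $62,100.00 + $40,673.20 = $217,598.20
$217,598.20 is under the $322,000 cap.

$217,598.20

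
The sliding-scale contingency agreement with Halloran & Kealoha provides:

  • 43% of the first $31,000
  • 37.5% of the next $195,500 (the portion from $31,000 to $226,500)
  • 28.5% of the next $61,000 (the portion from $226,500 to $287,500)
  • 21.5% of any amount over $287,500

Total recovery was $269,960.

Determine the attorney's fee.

First $31,000 at 43% = $13,330.00
Next $195,500 at 37.5% = $73,312.50
Remaining $43,460 at 28.5% = $12,386.10
Fee: $13,330.00 + $73,312.50 + $12,386.10 = $99,028.60

$99,028.60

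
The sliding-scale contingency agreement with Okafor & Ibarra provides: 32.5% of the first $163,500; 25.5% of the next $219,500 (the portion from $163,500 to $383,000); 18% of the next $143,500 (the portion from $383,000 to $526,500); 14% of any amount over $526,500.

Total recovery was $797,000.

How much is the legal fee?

First $163,500 at 32.5% = $53,137.50
Next $219,500 at 25.5% = $55,972.50
Next $143,500 at 18% = $25,830.00
Remaining $270,500 at 14% = $37,870.00
Fee: $53,137.50 + $55,972.50 + $25,830.00 + $37,870.00 = $172,810.00

$172,810.00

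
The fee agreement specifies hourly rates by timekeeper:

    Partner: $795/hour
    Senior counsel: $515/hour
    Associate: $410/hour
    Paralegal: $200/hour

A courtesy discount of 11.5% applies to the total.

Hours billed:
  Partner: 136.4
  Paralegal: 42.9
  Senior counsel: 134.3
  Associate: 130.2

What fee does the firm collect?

$212,014.58

Partner: 136.4 × $795 = $108,438.00
Senior counsel: 134.3 × $515 = $69,164.50
Associate: 130.2 × $410 = $53,382.00
Paralegal: 42.9 × $200 = $8,580.00
Subtotal: $239,564.50
Less 11.5% discount: −$27,549.92
Total: $239,564.50 − $27,549.92 = $212,014.58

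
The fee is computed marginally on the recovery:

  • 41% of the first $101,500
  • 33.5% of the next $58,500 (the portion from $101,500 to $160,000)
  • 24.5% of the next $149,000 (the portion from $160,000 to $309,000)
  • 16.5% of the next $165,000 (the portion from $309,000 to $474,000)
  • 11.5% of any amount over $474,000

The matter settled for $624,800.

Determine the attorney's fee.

$142,284.50

First $101,500 at 41% = $41,615.00
Next $58,500 at 33.5% = $19,597.50
Next $149,000 at 24.5% = $36,505.00
Next $165,000 at 16.5% = $27,225.00
Remaining $150,800 at 11.5% = $17,342.00
Fee: $41,615.00 + $19,597.50 + $36,505.00 + $27,225.00 + $17,342.00 = $142,284.50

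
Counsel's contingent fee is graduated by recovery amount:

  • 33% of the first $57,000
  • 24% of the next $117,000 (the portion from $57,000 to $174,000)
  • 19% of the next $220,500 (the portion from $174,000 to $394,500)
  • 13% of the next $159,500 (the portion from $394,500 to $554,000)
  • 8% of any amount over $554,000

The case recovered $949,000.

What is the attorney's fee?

$141,120.00

First $57,000 at 33% = $18,810.00
Next $117,000 at 24% = $28,080.00
Next $220,500 at 19% = $41,895.00
Next $159,500 at 13% = $20,735.00
Remaining $395,000 at 8% = $31,600.00
Fee: $18,810.00 + $28,080.00 + $41,895.00 + $20,735.00 + $31,600.00 = $141,120.00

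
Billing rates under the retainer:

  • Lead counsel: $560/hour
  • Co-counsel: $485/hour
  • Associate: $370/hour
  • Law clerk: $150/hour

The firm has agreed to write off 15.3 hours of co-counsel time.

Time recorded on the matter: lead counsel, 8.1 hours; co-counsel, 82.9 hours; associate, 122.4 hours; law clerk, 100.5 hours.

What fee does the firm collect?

Lead counsel: 8.1 × $560 = $4,536.00
Co-counsel: 82.9 × $485 = $40,206.50
Associate: 122.4 × $370 = $45,288.00
Law clerk: 100.5 × $150 = $15,075.00
Subtotal: $105,105.50
Write-off: 15.3 × $485 = $7,420.50
Total: $105,105.50 − $7,420.50 = $97,685.00

$97,685.00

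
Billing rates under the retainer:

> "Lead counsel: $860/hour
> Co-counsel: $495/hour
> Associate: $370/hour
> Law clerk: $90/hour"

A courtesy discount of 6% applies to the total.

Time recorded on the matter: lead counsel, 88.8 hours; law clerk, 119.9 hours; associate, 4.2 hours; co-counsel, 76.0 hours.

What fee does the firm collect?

$118,753.02

Lead counsel: 88.8 × $860 = $76,368.00
Co-counsel: 76.0 × $495 = $37,620.00
Associate: 4.2 × $370 = $1,554.00
Law clerk: 119.9 × $90 = $10,791.00
Subtotal: $126,333.00
Less 6% discount: −$7,579.98
Total: $126,333.00 − $7,579.98 = $118,753.02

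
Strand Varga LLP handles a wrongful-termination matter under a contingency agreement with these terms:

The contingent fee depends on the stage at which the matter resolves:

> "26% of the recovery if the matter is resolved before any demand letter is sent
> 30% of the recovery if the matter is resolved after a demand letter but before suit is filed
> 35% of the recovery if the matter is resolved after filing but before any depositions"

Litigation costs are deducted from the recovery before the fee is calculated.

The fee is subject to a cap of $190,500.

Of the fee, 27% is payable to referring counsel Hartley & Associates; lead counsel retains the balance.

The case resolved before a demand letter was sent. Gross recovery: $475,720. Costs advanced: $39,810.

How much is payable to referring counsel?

$30,600.88

Fee base (net of costs): $475,720 − $39,810 = $435,910
The matter resolved before a demand letter was sent, so the 26% rate applies.
$435,910 × 26% = $113,336.60
$113,336.60 is under the $190,500 cap.
Referral share: 27% of $113,336.60 = $30,600.88; lead counsel retains $113,336.60 − $30,600.88 = $82,735.72.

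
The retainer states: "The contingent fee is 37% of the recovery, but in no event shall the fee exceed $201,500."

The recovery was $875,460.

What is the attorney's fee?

$201,500.00

37% of $875,460 = $323,920.20
That exceeds the $201,500 cap, so the fee is capped at $201,500.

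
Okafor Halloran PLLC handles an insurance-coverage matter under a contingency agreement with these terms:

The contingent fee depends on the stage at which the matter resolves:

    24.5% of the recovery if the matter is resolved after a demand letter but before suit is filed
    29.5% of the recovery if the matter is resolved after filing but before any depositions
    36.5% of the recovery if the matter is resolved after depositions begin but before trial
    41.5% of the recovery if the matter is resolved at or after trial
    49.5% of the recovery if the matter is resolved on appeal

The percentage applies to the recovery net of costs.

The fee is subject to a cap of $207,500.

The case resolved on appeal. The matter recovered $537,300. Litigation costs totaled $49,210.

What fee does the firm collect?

Fee base (net of costs): $537,300 − $49,210 = $488,090
The matter resolved on appeal, so the 49.5% rate applies.
$488,090 × 49.5% = $241,604.55
$241,604.55 exceeds the $207,500 cap, so the fee is capped at $207,500.00.

$207,500.00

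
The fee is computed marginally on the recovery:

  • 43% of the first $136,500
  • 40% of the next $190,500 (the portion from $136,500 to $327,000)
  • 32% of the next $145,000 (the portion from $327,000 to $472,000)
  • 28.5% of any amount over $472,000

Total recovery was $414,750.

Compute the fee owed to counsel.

$162,975.00

First $136,500 at 43% = $58,695.00
Next $190,500 at 40% = $76,200.00
Remaining $87,750 at 32% = $28,080.00
Fee: $58,695.00 + $76,200.00 + $28,080.00 = $162,975.00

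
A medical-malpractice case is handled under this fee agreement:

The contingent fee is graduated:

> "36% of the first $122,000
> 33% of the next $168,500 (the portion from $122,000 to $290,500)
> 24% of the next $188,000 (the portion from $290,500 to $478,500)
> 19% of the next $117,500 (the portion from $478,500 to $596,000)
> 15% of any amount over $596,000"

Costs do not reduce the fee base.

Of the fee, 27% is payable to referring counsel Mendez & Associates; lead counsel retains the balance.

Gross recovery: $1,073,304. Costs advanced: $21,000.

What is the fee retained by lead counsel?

Fee base is the gross recovery, $1,073,304; costs are reimbursed separately.
First $122,000 at 36% = $43,920.00
Next $168,500 at 33% = $55,605.00
Next $188,000 at 24% = $45,120.00
Next $117,500 at 19% = $22,325.00
Remaining $477,304 at 15% = $71,595.60
Fee: $43,920.00 + $55,605.00 + $45,120.00 + $22,325.00 + $71,595.60 = $238,565.60
Referral share: 27% of $238,565.60 = $64,412.71; lead counsel retains $238,565.60 − $64,412.71 = $174,152.89.

$174,152.89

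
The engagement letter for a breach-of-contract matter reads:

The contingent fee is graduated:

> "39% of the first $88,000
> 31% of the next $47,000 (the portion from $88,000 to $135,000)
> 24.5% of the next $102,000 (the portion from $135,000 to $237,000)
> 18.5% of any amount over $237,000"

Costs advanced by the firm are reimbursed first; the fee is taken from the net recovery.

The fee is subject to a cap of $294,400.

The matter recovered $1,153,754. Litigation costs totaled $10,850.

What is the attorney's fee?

Fee base (net of costs): $1,153,754 − $10,850 = $1,142,904
First $88,000 at 39% = $34,320.00
Next $47,000 at 31% = $14,570.00
Next $102,000 at 24.5% = $24,990.00
Remaining $905,904 at 18.5% = $167,592.24
Fee: $34,320.00 + $14,570.00 + $24,990.00 + $167,592.24 = $241,472.24
$241,472.24 is under the $294,400 cap.

$241,472.24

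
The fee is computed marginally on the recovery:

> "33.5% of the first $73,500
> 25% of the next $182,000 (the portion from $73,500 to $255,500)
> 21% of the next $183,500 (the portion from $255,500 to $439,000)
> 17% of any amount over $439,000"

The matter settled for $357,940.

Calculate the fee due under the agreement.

$91,634.90

First $73,500 at 33.5% = $24,622.50
Next $182,000 at 25% = $45,500.00
Remaining $102,440 at 21% = $21,512.40
Fee: $24,622.50 + $45,500.00 + $21,512.40 = $91,634.90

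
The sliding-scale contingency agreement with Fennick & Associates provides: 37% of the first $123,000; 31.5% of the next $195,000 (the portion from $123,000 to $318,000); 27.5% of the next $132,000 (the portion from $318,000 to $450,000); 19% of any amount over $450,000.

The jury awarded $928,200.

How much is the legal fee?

First $123,000 at 37% = $45,510.00
Next $195,000 at 31.5% = $61,425.00
Next $132,000 at 27.5% = $36,300.00
Remaining $478,200 at 19% = $90,858.00
Fee: $45,510.00 + $61,425.00 + $36,300.00 + $90,858.00 = $234,093.00

$234,093.00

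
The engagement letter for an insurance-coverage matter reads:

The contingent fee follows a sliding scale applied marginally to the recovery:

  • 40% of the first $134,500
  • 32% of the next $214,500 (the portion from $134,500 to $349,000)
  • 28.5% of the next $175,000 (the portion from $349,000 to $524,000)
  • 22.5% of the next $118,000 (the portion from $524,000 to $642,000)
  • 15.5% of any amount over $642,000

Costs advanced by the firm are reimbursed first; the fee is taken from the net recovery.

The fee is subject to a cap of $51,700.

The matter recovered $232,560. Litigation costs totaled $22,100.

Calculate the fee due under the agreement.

$51,700.00

Fee base (net of costs): $232,560 − $22,100 = $210,460
First $134,500 at 40% = $53,800.00
Remaining $75,960 at 32% = $24,307.20
Fee: $53,800.00 + $24,307.20 = $78,107.20
$78,107.20 exceeds the $51,700 cap, so the fee is capped at $51,700.00.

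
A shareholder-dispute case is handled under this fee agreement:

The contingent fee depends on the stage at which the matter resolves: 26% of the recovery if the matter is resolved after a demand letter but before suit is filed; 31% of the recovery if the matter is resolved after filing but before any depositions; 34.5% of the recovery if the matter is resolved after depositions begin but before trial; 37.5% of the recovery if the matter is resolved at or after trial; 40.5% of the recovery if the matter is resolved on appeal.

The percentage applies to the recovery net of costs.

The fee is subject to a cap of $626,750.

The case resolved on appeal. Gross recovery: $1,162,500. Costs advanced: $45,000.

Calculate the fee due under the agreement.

Fee base (net of costs): $1,162,500 − $45,000 = $1,117,500
The matter resolved on appeal, so the 40.5% rate applies.
$1,117,500 × 40.5% = $452,587.50
$452,587.50 is under the $626,750 cap.

$452,587.50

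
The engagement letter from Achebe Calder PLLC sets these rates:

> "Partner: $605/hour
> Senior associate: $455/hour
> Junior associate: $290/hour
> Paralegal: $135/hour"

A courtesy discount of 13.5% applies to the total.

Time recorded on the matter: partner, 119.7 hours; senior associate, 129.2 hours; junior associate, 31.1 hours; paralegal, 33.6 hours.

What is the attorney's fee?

Partner: 119.7 × $605 = $72,418.50
Senior associate: 129.2 × $455 = $58,786.00
Junior associate: 31.1 × $290 = $9,019.00
Paralegal: 33.6 × $135 = $4,536.00
Subtotal: $144,759.50
Less 13.5% discount: −$19,542.53
Total: $144,759.50 − $19,542.53 = $125,216.97

$125,216.97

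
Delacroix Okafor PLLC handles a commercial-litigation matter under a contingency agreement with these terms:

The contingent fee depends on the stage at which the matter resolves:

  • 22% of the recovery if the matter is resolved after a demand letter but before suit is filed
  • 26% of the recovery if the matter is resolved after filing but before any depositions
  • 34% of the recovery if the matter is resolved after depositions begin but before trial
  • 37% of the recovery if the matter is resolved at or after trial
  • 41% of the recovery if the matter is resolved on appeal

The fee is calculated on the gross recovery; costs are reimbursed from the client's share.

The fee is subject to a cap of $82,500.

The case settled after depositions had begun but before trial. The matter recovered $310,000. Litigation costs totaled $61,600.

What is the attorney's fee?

$82,500.00

Fee base is the gross recovery, $310,000; costs are reimbursed separately.
The matter settled after depositions had begun but before trial, so the 34% rate applies.
$310,000 × 34% = $105,400.00
$105,400.00 exceeds the $82,500 cap, so the fee is capped at $82,500.00.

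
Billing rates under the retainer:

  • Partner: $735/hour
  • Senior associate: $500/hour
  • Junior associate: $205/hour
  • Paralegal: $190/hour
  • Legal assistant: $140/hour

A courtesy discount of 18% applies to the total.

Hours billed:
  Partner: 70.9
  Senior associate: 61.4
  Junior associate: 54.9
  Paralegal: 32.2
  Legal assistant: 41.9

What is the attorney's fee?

Partner: 70.9 × $735 = $52,111.50
Senior associate: 61.4 × $500 = $30,700.00
Junior associate: 54.9 × $205 = $11,254.50
Paralegal: 32.2 × $190 = $6,118.00
Legal assistant: 41.9 × $140 = $5,866.00
Subtotal: $106,050.00
Less 18% discount: −$19,089.00
Total: $106,050.00 − $19,089.00 = $86,961.00

$86,961.00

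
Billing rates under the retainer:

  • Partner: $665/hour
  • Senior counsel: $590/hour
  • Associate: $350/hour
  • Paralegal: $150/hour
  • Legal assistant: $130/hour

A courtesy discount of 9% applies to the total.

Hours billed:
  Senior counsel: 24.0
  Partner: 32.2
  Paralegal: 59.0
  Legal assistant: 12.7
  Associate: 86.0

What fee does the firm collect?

$69,318.34

Partner: 32.2 × $665 = $21,413.00
Senior counsel: 24.0 × $590 = $14,160.00
Associate: 86.0 × $350 = $30,100.00
Paralegal: 59.0 × $150 = $8,850.00
Legal assistant: 12.7 × $130 = $1,651.00
Subtotal: $76,174.00
Less 9% discount: −$6,855.66
Total: $76,174.00 − $6,855.66 = $69,318.34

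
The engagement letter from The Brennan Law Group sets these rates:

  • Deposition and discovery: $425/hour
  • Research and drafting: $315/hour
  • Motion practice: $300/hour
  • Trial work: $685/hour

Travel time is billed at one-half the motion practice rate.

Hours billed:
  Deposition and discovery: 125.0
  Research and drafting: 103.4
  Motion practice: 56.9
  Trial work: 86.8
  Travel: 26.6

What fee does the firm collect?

$166,214.00

Deposition and discovery: 125.0 × $425 = $53,125.00
Research and drafting: 103.4 × $315 = $32,571.00
Motion practice: 56.9 × $300 = $17,070.00
Trial work: 86.8 × $685 = $59,458.00
Subtotal: $53,125.00 + $32,571.00 + $17,070.00 + $59,458.00 = $162,224.00
Travel: 26.6 × ($300 ÷ 2) = 26.6 × $150.00 = $3,990.00
Total: $162,224.00 + $3,990.00 = $166,214.00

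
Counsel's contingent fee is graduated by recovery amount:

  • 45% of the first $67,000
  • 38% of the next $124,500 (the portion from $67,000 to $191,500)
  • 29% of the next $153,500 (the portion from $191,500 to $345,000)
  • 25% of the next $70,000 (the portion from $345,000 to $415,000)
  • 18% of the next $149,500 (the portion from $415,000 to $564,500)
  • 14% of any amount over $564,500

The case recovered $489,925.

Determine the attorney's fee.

First $67,000 at 45% = $30,150.00
Next $124,500 at 38% = $47,310.00
Next $153,500 at 29% = $44,515.00
Next $70,000 at 25% = $17,500.00
Remaining $74,925 at 18% = $13,486.50
Fee: $30,150.00 + $47,310.00 + $44,515.00 + $17,500.00 + $13,486.50 = $152,961.50

$152,961.50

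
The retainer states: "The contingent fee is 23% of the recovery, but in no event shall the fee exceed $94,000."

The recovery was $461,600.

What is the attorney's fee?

23% of $461,600 = $106,168.00
That exceeds the $94,000 cap, so the fee is capped at $94,000.

$94,000.00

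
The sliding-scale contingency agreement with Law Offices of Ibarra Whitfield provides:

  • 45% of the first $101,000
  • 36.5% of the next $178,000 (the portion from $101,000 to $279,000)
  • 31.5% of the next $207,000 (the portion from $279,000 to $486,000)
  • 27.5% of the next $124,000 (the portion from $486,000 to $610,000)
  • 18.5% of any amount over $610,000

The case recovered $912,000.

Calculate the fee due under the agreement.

$265,595.00

First $101,000 at 45% = $45,450.00
Next $178,000 at 36.5% = $64,970.00
Next $207,000 at 31.5% = $65,205.00
Next $124,000 at 27.5% = $34,100.00
Remaining $302,000 at 18.5% = $55,870.00
Fee: $45,450.00 + $64,970.00 + $65,205.00 + $34,100.00 + $55,870.00 = $265,595.00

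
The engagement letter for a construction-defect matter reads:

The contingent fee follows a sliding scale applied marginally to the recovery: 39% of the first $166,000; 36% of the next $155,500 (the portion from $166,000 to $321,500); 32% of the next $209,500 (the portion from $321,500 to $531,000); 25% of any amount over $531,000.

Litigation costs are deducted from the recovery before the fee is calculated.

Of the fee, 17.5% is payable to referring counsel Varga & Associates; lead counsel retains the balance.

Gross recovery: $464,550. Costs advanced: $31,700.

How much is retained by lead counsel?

$128,990.40

Fee base (net of costs): $464,550 − $31,700 = $432,850
First $166,000 at 39% = $64,740.00
Next $155,500 at 36% = $55,980.00
Remaining $111,350 at 32% = $35,632.00
Fee: $64,740.00 + $55,980.00 + $35,632.00 = $156,352.00
Referral share: 17.5% of $156,352.00 = $27,361.60; lead counsel retains $156,352.00 − $27,361.60 = $128,990.40.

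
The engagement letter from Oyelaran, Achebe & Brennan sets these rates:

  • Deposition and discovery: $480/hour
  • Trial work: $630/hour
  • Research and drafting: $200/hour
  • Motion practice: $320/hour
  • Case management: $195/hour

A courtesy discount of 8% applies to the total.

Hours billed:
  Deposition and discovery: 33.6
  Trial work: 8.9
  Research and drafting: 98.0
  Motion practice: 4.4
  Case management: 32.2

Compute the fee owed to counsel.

Deposition and discovery: 33.6 × $480 = $16,128.00
Trial work: 8.9 × $630 = $5,607.00
Research and drafting: 98.0 × $200 = $19,600.00
Motion practice: 4.4 × $320 = $1,408.00
Case management: 32.2 × $195 = $6,279.00
Subtotal: $49,022.00
Less 8% discount: −$3,921.76
Total: $49,022.00 − $3,921.76 = $45,100.24

$45,100.24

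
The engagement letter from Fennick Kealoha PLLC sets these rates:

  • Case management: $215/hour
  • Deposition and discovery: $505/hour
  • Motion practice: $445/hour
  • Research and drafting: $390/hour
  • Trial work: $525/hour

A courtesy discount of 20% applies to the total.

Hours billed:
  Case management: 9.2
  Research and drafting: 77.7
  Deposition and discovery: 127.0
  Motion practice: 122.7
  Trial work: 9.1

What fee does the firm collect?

Case management: 9.2 × $215 = $1,978.00
Deposition and discovery: 127.0 × $505 = $64,135.00
Motion practice: 122.7 × $445 = $54,601.50
Research and drafting: 77.7 × $390 = $30,303.00
Trial work: 9.1 × $525 = $4,777.50
Subtotal: $155,795.00
Less 20% discount: −$31,159.00
Total: $155,795.00 − $31,159.00 = $124,636.00

$124,636.00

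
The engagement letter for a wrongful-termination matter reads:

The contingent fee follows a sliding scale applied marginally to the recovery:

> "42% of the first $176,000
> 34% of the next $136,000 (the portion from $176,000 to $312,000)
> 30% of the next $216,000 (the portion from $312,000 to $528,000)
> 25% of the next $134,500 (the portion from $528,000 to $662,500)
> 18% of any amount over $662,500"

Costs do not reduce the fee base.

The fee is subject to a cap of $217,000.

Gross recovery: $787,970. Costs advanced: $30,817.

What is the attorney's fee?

$217,000.00

Fee base is the gross recovery, $787,970; costs are reimbursed separately.
First $176,000 at 42% = $73,920.00
Next $136,000 at 34% = $46,240.00
Next $216,000 at 30% = $64,800.00
Next $134,500 at 25% = $33,625.00
Remaining $125,470 at 18% = $22,584.60
Fee: $73,920.00 + $46,240.00 + $64,800.00 + $33,625.00 + $22,584.60 = $241,169.60
$241,169.60 exceeds the $217,000 cap, so the fee is capped at $217,000.00.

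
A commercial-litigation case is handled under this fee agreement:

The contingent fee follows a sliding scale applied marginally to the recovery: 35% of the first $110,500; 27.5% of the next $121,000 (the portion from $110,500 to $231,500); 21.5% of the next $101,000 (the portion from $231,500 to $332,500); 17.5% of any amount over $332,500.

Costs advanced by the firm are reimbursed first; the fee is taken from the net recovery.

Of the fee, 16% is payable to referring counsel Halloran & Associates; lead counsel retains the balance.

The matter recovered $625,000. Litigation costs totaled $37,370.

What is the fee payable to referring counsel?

Fee base (net of costs): $625,000 − $37,370 = $587,630
First $110,500 at 35% = $38,675.00
Next $121,000 at 27.5% = $33,275.00
Next $101,000 at 21.5% = $21,715.00
Remaining $255,130 at 17.5% = $44,647.75
Fee: $38,675.00 + $33,275.00 + $21,715.00 + $44,647.75 = $138,312.75
Referral share: 16% of $138,312.75 = $22,130.04; lead counsel retains $138,312.75 − $22,130.04 = $116,182.71.

$22,130.04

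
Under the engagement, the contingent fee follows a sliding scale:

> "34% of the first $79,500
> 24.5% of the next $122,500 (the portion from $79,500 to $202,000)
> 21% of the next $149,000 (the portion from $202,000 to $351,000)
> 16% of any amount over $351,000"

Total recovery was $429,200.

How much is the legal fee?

First $79,500 at 34% = $27,030.00
Next $122,500 at 24.5% = $30,012.50
Next $149,000 at 21% = $31,290.00
Remaining $78,200 at 16% = $12,512.00
Fee: $27,030.00 + $30,012.50 + $31,290.00 + $12,512.00 = $100,844.50

$100,844.50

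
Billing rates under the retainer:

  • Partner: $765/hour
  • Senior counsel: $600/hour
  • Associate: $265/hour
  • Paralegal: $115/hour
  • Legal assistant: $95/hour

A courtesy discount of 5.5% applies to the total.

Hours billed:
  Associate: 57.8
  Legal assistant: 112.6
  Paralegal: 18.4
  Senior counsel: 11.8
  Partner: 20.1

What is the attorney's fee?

$47,804.24

Partner: 20.1 × $765 = $15,376.50
Senior counsel: 11.8 × $600 = $7,080.00
Associate: 57.8 × $265 = $15,317.00
Paralegal: 18.4 × $115 = $2,116.00
Legal assistant: 112.6 × $95 = $10,697.00
Subtotal: $50,586.50
Less 5.5% discount: −$2,782.26
Total: $50,586.50 − $2,782.26 = $47,804.24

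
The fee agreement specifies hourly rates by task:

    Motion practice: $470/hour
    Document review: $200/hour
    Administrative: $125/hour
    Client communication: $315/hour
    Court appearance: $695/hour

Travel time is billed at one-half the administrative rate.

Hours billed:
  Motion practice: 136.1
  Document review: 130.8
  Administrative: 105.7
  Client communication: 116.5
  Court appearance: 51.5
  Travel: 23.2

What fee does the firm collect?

$177,279.50

Motion practice: 136.1 × $470 = $63,967.00
Document review: 130.8 × $200 = $26,160.00
Administrative: 105.7 × $125 = $13,212.50
Client communication: 116.5 × $315 = $36,697.50
Court appearance: 51.5 × $695 = $35,792.50
Subtotal: $63,967.00 + $26,160.00 + $13,212.50 + $36,697.50 + $35,792.50 = $175,829.50
Travel: 23.2 × ($125 ÷ 2) = 23.2 × $62.50 = $1,450.00
Total: $175,829.50 + $1,450.00 = $177,279.50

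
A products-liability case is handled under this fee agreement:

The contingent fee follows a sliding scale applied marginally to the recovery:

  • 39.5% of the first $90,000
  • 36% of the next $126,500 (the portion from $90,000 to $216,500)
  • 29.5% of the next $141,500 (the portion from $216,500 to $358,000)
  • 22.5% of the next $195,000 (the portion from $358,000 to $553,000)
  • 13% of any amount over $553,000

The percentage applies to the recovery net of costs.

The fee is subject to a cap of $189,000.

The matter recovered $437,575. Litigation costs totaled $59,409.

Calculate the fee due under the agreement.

Fee base (net of costs): $437,575 − $59,409 = $378,166
First $90,000 at 39.5% = $35,550.00
Next $126,500 at 36% = $45,540.00
Next $141,500 at 29.5% = $41,742.50
Remaining $20,166 at 22.5% = $4,537.35
Fee: $35,550.00 + $45,540.00 + $41,742.50 + $4,537.35 = $127,369.85
$127,369.85 is under the $189,000 cap.

$127,369.85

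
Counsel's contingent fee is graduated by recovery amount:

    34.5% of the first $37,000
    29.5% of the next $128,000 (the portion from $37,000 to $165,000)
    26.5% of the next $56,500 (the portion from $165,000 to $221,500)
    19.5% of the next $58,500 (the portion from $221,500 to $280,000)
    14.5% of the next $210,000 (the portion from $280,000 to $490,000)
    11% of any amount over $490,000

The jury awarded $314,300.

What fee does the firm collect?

$81,878.50

First $37,000 at 34.5% = $12,765.00
Next $128,000 at 29.5% = $37,760.00
Next $56,500 at 26.5% = $14,972.50
Next $58,500 at 19.5% = $11,407.50
Remaining $34,300 at 14.5% = $4,973.50
Fee: $12,765.00 + $37,760.00 + $14,972.50 + $11,407.50 + $4,973.50 = $81,878.50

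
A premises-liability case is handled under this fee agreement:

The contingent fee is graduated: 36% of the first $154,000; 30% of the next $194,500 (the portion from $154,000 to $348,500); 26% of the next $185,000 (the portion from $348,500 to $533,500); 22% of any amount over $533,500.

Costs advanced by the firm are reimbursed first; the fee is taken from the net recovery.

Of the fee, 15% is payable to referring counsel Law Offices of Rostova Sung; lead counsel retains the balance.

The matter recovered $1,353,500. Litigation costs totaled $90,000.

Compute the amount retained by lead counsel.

Fee base (net of costs): $1,353,500 − $90,000 = $1,263,500
First $154,000 at 36% = $55,440.00
Next $194,500 at 30% = $58,350.00
Next $185,000 at 26% = $48,100.00
Remaining $730,000 at 22% = $160,600.00
Fee: $55,440.00 + $58,350.00 + $48,100.00 + $160,600.00 = $322,490.00
Referral share: 15% of $322,490.00 = $48,373.50; lead counsel retains $322,490.00 − $48,373.50 = $274,116.50.

$274,116.50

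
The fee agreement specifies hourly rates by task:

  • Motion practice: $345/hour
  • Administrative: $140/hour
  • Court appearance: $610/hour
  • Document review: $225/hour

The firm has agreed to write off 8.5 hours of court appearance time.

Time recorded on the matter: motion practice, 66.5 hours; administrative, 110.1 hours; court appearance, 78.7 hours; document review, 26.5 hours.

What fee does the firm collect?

Motion practice: 66.5 × $345 = $22,942.50
Administrative: 110.1 × $140 = $15,414.00
Court appearance: 78.7 × $610 = $48,007.00
Document review: 26.5 × $225 = $5,962.50
Subtotal: $92,326.00
Write-off: 8.5 × $610 = $5,185.00
Total: $92,326.00 − $5,185.00 = $87,141.00

$87,141.00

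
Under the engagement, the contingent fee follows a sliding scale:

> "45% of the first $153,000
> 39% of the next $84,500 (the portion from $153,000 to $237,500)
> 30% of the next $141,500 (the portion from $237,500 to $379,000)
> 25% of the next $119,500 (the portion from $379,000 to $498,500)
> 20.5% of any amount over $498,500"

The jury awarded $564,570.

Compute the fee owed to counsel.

First $153,000 at 45% = $68,850.00
Next $84,500 at 39% = $32,955.00
Next $141,500 at 30% = $42,450.00
Next $119,500 at 25% = $29,875.00
Remaining $66,070 at 20.5% = $13,544.35
Fee: $68,850.00 + $32,955.00 + $42,450.00 + $29,875.00 + $13,544.35 = $187,674.35

$187,674.35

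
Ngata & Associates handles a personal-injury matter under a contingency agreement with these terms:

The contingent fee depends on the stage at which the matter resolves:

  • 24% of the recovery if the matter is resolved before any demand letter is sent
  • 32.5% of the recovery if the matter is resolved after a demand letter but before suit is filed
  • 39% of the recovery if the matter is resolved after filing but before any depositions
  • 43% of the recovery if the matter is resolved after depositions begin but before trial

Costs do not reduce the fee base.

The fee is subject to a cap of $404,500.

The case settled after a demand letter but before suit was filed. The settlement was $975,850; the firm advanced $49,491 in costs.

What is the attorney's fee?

Fee base is the gross recovery, $975,850; costs are reimbursed separately.
The matter settled after a demand letter but before suit was filed, so the 32.5% rate applies.
$975,850 × 32.5% = $317,151.25
$317,151.25 is under the $404,500 cap.

$317,151.25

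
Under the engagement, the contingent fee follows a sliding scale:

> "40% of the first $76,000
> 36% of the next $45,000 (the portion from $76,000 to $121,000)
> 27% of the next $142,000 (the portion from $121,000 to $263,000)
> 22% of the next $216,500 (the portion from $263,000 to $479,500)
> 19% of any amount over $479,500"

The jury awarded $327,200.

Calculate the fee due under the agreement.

First $76,000 at 40% = $30,400.00
Next $45,000 at 36% = $16,200.00
Next $142,000 at 27% = $38,340.00
Remaining $64,200 at 22% = $14,124.00
Fee: $30,400.00 + $16,200.00 + $38,340.00 + $14,124.00 = $99,064.00

$99,064.00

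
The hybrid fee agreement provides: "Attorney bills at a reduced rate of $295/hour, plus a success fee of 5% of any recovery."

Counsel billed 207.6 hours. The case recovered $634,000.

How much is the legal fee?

$92,942.00

Hourly: 207.6 × $295 = $61,242.00
Success fee: 5% of $634,000 = $31,700.00
Total: $61,242.00 + $31,700.00 = $92,942.00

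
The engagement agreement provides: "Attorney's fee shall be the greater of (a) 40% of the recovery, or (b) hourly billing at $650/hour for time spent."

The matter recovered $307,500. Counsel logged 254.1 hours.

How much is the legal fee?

(a) 40% of $307,500 = $123,000.00
(b) 254.1 × $650 = $165,165.00
The greater is (b): $165,165.00.

$165,165.00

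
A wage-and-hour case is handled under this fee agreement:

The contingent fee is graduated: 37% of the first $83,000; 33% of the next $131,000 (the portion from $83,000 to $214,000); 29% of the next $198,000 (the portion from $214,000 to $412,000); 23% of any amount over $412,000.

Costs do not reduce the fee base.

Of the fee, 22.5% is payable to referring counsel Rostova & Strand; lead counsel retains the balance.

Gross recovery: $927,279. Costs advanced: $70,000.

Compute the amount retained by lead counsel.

Fee base is the gross recovery, $927,279; costs are reimbursed separately.
First $83,000 at 37% = $30,710.00
Next $131,000 at 33% = $43,230.00
Next $198,000 at 29% = $57,420.00
Remaining $515,279 at 23% = $118,514.17
Fee: $30,710.00 + $43,230.00 + $57,420.00 + $118,514.17 = $249,874.17
Referral share: 22.5% of $249,874.17 = $56,221.69; lead counsel retains $249,874.17 − $56,221.69 = $193,652.48.

$193,652.48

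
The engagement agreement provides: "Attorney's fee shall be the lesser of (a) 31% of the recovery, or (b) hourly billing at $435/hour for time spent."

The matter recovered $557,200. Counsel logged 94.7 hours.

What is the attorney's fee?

$41,194.50

(a) 31% of $557,200 = $172,732.00
(b) 94.7 × $435 = $41,194.50
The lesser is (b): $41,194.50.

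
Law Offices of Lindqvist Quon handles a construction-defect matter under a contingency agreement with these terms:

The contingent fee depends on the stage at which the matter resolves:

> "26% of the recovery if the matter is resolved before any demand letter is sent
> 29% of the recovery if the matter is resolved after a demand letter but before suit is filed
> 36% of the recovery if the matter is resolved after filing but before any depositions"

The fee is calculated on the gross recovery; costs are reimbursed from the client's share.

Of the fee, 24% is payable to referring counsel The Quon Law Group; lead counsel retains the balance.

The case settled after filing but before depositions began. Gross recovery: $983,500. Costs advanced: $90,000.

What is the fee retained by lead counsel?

Fee base is the gross recovery, $983,500; costs are reimbursed separately.
The matter settled after filing but before depositions began, so the 36% rate applies.
$983,500 × 36% = $354,060.00
Referral share: 24% of $354,060.00 = $84,974.40; lead counsel retains $354,060.00 − $84,974.40 = $269,085.60.

$269,085.60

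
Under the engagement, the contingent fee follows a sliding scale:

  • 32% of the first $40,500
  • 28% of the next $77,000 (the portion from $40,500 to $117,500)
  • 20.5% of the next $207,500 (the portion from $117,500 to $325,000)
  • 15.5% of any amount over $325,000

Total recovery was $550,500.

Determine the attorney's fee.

$112,010.00

First $40,500 at 32% = $12,960.00
Next $77,000 at 28% = $21,560.00
Next $207,500 at 20.5% = $42,537.50
Remaining $225,500 at 15.5% = $34,952.50
Fee: $12,960.00 + $21,560.00 + $42,537.50 + $34,952.50 = $112,010.00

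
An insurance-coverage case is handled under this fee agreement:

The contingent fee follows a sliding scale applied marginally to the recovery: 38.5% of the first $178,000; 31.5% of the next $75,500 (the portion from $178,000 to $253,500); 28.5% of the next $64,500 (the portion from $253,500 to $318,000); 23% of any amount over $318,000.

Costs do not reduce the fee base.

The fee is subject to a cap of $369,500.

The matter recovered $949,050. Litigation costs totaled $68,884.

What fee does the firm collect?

$255,836.50

Fee base is the gross recovery, $949,050; costs are reimbursed separately.
First $178,000 at 38.5% = $68,530.00
Next $75,500 at 31.5% = $23,782.50
Next $64,500 at 28.5% = $18,382.50
Remaining $631,050 at 23% = $145,141.50
Fee: $68,530.00 + $23,782.50 + $18,382.50 + $145,141.50 = $255,836.50
$255,836.50 is under the $369,500 cap.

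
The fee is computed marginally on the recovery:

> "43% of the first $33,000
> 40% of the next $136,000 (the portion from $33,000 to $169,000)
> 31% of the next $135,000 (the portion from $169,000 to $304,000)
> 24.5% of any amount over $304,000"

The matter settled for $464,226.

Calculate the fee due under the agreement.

First $33,000 at 43% = $14,190.00
Next $136,000 at 40% = $54,400.00
Next $135,000 at 31% = $41,850.00
Remaining $160,226 at 24.5% = $39,255.37
Fee: $14,190.00 + $54,400.00 + $41,850.00 + $39,255.37 = $149,695.37

$149,695.37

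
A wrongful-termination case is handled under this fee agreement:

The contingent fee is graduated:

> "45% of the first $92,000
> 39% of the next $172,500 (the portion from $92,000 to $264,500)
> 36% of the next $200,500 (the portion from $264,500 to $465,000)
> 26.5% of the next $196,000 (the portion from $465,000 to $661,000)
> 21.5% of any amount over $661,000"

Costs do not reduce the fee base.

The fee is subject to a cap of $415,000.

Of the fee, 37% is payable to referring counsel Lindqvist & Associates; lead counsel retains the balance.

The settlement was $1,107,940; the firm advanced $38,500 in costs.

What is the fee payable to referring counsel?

Fee base is the gross recovery, $1,107,940; costs are reimbursed separately.
First $92,000 at 45% = $41,400.00
Next $172,500 at 39% = $67,275.00
Next $200,500 at 36% = $72,180.00
Next $196,000 at 26.5% = $51,940.00
Remaining $446,940 at 21.5% = $96,092.10
Fee: $41,400.00 + $67,275.00 + $72,180.00 + $51,940.00 + $96,092.10 = $328,887.10
$328,887.10 is under the $415,000 cap.
Referral share: 37% of $328,887.10 = $121,688.23; lead counsel retains $328,887.10 − $121,688.23 = $207,198.87.

$121,688.23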